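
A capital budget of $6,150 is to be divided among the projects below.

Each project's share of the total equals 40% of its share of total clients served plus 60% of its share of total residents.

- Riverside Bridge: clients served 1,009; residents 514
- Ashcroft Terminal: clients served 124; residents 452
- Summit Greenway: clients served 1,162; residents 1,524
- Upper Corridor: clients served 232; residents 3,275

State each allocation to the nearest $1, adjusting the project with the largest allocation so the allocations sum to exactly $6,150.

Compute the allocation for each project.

Riverside Bridge: $1,311 | Ashcroft Terminal: $410 | Summit Greenway: $2,107 | Upper Corridor: $2,322

Clients served total 2,527; residents total 5,765.
Combined weights (40% clients served + 60% residents): Riverside Bridge 0.2132; Ashcroft Terminal 0.0667; Summit Greenway 0.3425; Upper Corridor 0.3776.
Proportional shares: Riverside Bridge 1,311.24; Ashcroft Terminal 410.02; Summit Greenway 2,106.66; Upper Corridor 2,322.08.
After rounding ($1): Riverside Bridge $1,311; Ashcroft Terminal $410; Summit Greenway $2,107; Upper Corridor $2,322. Sum = $6,150.
Rounded total matches; no reconciliation needed.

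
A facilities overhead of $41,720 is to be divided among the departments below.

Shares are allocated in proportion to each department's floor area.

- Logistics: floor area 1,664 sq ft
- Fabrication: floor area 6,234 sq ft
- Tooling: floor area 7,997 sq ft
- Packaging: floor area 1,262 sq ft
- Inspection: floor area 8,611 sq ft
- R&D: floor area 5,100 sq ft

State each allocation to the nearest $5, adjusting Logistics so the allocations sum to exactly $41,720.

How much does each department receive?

Sum of floor area: 30,868.
Pro-rata amounts: Logistics 1,664/30,868 × $41,720 = 2,249.00; Fabrication 6,234/30,868 × $41,720 = 8,425.63; Tooling 7,997/30,868 × $41,720 = 10,808.44; Packaging 1,262/30,868 × $41,720 = 1,705.67; Inspection 8,611/30,868 × $41,720 = 11,638.30; R&D 5,100/30,868 × $41,720 = 6,892.96.
After rounding ($5): Logistics $2,250; Fabrication $8,425; Tooling $10,810; Packaging $1,705; Inspection $11,640; R&D $6,895. Sum = $41,725.
Difference $41,720 − $41,725 = −$5 applied to Logistics: Logistics becomes $2,245.

Logistics: $2,245; Fabrication: $8,425; Tooling: $10,810; Packaging: $1,705; Inspection: $11,640; R&D: $6,895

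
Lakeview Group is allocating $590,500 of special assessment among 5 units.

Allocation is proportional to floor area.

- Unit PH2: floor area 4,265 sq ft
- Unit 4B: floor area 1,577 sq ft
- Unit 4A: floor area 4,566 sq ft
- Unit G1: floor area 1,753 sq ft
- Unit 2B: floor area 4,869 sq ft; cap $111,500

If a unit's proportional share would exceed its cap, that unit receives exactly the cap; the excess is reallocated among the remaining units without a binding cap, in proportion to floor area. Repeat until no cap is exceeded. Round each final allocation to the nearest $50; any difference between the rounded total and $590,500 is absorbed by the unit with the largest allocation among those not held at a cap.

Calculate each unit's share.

Combined floor area = 17,030.
Unconstrained shares: Unit PH2 147,885.06; Unit 4B 54,681.06; Unit 4A 158,321.96; Unit G1 60,783.71; Unit 2B 168,828.21.
Held at cap: Unit 2B ($111,500); residual $479,000 reallocated over remaining floor area 12,161.
Shares after redistribution: Unit PH2 167,990.71 → $168,000; Unit 4B 62,115.20 → $62,100; Unit 4A 179,846.56 → $179,850; Unit G1 69,047.53 → $69,050.

Unit PH2: $168,000 | Unit 4B: $62,100 | Unit 4A: $179,850 | Unit G1: $69,050 | Unit 2B: $111,500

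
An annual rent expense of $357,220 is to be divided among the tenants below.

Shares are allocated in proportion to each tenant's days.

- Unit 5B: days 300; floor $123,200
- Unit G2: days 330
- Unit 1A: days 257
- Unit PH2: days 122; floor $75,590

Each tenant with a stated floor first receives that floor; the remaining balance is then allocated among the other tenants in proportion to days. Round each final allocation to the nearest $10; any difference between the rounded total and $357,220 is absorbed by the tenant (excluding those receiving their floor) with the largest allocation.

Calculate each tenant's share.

Unit 5B: $123,200; Unit G2: $89,070; Unit 1A: $69,360; Unit PH2: $75,590

Minimums first: Unit 5B $123,200; Unit PH2 $75,590. Remaining pool $158,430.
Remaining pool split over remaining days 587: Unit G2 89,066.27 → $89,070; Unit 1A 69,363.73 → $69,360.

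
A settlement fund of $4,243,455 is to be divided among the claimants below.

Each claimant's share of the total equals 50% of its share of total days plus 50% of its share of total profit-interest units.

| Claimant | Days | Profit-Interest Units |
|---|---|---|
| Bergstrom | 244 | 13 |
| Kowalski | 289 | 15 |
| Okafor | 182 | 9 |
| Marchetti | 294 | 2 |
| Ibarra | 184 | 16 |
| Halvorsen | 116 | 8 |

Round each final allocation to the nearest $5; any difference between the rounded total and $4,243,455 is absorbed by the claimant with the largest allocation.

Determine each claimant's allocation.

Days total 1,309; profit-interest units total 63.
Blended shares (50% days + 50% profit-interest units): Bergstrom 0.1964; Kowalski 0.2294; Okafor 0.1409; Marchetti 0.1282; Ibarra 0.1973; Halvorsen 0.1078.
Proportional shares: Bergstrom 833,310.68; Kowalski 973,606.56; Okafor 598,103.47; Marchetti 543,894.16; Ibarra 837,092.73; Halvorsen 457,447.40.
After rounding ($5): Bergstrom $833,310; Kowalski $973,605; Okafor $598,105; Marchetti $543,895; Ibarra $837,095; Halvorsen $457,445. Sum = $4,243,455.
Rounded total matches; no reconciliation needed.

Bergstrom: $833,310; Kowalski: $973,605; Okafor: $598,105; Marchetti: $543,895; Ibarra: $837,095; Halvorsen: $457,445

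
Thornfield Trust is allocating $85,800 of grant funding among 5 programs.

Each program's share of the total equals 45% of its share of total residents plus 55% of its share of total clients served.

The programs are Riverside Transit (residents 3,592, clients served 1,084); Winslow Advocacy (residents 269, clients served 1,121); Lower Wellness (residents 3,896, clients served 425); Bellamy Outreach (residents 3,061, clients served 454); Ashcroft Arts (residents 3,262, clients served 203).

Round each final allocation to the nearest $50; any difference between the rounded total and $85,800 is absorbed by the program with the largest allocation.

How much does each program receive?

Totals — residents 14,080, clients served 3,287.
Blended shares (45% residents + 55% clients served): Riverside Transit 0.2962; Winslow Advocacy 0.1962; Lower Wellness 0.1956; Bellamy Outreach 0.1738; Ashcroft Arts 0.1382.
Pro-rata amounts: Riverside Transit 25,412.44; Winslow Advocacy 16,831.35; Lower Wellness 16,785.10; Bellamy Outreach 14,911.71; Ashcroft Arts 11,859.40.
At nearest $50: Riverside Transit $25,400; Winslow Advocacy $16,850; Lower Wellness $16,800; Bellamy Outreach $14,900; Ashcroft Arts $11,850. Sum = $85,800.
No rounding difference to absorb.

Riverside Transit: $25,400 | Winslow Advocacy: $16,850 | Lower Wellness: $16,800 | Bellamy Outreach: $14,900 | Ashcroft Arts: $11,850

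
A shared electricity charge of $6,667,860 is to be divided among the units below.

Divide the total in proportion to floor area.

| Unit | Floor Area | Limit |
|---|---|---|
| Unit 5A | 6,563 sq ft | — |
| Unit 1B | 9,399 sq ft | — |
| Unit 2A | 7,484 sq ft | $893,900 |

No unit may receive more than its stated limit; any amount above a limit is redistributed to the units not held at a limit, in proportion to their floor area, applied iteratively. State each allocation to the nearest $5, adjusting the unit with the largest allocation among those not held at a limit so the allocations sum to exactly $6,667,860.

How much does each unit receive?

Sum of floor area: 23,446.
Pro-rata shares before constraints: Unit 5A 1,866,466.14; Unit 1B 2,673,002.48; Unit 2A 2,128,391.38.
Held at cap: Unit 2A ($893,900); remaining pool $5,773,960 reallocated over remaining floor area 15,962.
Remaining shares: Unit 5A 2,374,044.57 → $2,374,045; Unit 1B 3,399,915.43 → $3,399,915.

Unit 5A: $2,374,045; Unit 1B: $3,399,915; Unit 2A: $893,900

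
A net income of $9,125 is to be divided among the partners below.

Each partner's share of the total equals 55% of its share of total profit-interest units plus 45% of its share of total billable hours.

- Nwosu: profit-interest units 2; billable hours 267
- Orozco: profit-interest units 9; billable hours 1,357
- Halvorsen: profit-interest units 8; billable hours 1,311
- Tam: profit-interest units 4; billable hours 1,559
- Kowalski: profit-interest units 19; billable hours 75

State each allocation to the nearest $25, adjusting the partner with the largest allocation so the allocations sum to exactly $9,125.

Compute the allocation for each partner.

Profit-interest units total 42; billable hours total 4,569.
Combined weights (55% profit-interest units + 45% billable hours): Nwosu 0.0525; Orozco 0.2515; Halvorsen 0.2339; Tam 0.2059; Kowalski 0.2562.
Unrounded shares: Nwosu 478.95; Orozco 2,295.01; Halvorsen 2,134.17; Tam 1,879.08; Kowalski 2,337.79.
Rounded to nearest $25: Nwosu $475; Orozco $2,300; Halvorsen $2,125; Tam $1,875; Kowalski $2,350. Sum = $9,125.
Rounded total matches; no reconciliation needed.

Nwosu: $475; Orozco: $2,300; Halvorsen: $2,125; Tam: $1,875; Kowalski: $2,350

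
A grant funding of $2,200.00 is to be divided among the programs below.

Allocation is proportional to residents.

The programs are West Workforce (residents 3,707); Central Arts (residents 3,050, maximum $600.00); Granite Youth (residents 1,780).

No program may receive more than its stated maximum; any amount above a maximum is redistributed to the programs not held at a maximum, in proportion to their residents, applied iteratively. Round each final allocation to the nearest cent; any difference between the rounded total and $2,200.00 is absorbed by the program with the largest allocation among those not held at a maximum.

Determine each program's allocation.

Total residents = 8,537.
Unconstrained shares: West Workforce 955.3005; Central Arts 785.9904; Granite Youth 458.7091.
Cap binds for Central Arts ($600.00); residual $1,600.00 reallocated over remaining residents 5,487.
Shares after redistribution: West Workforce 1,080.95498 → $1,080.95; Granite Youth 519.04502 → $519.05.

West Workforce: $1,080.95 | Central Arts: $600.00 | Granite Youth: $519.05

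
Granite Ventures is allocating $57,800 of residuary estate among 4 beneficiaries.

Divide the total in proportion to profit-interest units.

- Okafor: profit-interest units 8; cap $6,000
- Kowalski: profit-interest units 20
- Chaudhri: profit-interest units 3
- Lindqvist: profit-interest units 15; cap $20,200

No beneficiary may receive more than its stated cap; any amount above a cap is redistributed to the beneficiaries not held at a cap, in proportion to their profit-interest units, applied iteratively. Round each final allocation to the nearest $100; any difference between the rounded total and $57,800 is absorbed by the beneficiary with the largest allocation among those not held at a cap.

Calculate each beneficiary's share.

Okafor: $6,000 · Kowalski: $27,500 · Chaudhri: $4,100 · Lindqvist: $20,200

Sum of profit-interest units: 46.
Pro-rata shares before constraints: Okafor 10,052.17; Kowalski 25,130.43; Chaudhri 3,769.57; Lindqvist 18,847.83.
Cap binds for Okafor ($6,000); balance $51,800 reallocated over remaining profit-interest units 38.
Cap binds for Lindqvist ($20,200); balance $31,600 reallocated over remaining profit-interest units 23.
Remaining shares: Kowalski 27,478.26 → $27,500; Chaudhri 4,121.74 → $4,100.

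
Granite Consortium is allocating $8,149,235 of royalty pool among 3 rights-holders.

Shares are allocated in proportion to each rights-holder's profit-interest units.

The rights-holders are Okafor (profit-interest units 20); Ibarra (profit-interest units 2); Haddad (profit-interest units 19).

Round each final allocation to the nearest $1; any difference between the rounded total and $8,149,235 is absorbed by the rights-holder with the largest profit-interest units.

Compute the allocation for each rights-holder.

Profit-interest units total: 41.
Unrounded shares: Okafor 20/41 × $8,149,235 = 3,975,236.59; Ibarra 2/41 × $8,149,235 = 397,523.66; Haddad 19/41 × $8,149,235 = 3,776,474.76.
Rounded to nearest $1: Okafor $3,975,237; Ibarra $397,524; Haddad $3,776,475. Sum = $8,149,236.
Difference $8,149,235 − $8,149,236 = −$1 applied to largest profit-interest units (Okafor): Okafor becomes $3,975,236.

Okafor: $3,975,236; Ibarra: $397,524; Haddad: $3,776,475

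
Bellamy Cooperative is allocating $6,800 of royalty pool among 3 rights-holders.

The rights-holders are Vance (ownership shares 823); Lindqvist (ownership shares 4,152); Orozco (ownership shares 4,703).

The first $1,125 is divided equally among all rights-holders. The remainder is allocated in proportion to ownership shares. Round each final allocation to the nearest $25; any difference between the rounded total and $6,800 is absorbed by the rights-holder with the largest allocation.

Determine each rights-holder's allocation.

First tranche $1,125 split equally: $375 each.
Remainder $5,675 by ownership shares (total 9,678): Vance 482.59 → $475; Lindqvist 2,434.66 → $2,425; Orozco 2,757.75 → $2,750.
Rounding difference +$25 on remainder applied to Orozco.
Totals: Vance $375 + $475 = $850; Lindqvist $375 + $2,425 = $2,800; Orozco $375 + $2,775 = $3,150.

Vance: $850; Lindqvist: $2,800; Orozco: $3,150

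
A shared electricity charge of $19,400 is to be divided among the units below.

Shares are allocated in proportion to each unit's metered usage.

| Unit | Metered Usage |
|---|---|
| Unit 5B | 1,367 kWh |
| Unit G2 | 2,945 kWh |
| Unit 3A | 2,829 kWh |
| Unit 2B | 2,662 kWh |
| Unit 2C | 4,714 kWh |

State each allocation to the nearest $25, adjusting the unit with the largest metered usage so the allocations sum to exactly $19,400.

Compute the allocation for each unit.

Unit 5B: $1,825 · Unit G2: $3,925 · Unit 3A: $3,775 · Unit 2B: $3,550 · Unit 2C: $6,325

Metered usage total: 14,517.
Pro-rata amounts: Unit 5B 1,367/14,517 × $19,400 = 1,826.81; Unit G2 2,945/14,517 × $19,400 = 3,935.59; Unit 3A 2,829/14,517 × $19,400 = 3,780.57; Unit 2B 2,662/14,517 × $19,400 = 3,557.40; Unit 2C 4,714/14,517 × $19,400 = 6,299.62.
After rounding ($25): Unit 5B $1,825; Unit G2 $3,925; Unit 3A $3,775; Unit 2B $3,550; Unit 2C $6,300. Sum = $19,375.
Difference $19,400 − $19,375 = +$25 applied to largest metered usage (Unit 2C): Unit 2C becomes $6,325.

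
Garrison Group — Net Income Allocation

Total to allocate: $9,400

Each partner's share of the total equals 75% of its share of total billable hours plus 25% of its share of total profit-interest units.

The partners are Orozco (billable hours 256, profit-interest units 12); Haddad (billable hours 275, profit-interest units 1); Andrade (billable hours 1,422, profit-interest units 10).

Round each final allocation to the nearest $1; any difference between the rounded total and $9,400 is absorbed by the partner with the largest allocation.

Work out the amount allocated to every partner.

Billable hours total 1,953; profit-interest units total 23.
Blended shares (75% billable hours + 25% profit-interest units): Orozco 0.2287; Haddad 0.1165; Andrade 0.6548.
Proportional shares: Orozco 2,150.20; Haddad 1,094.88; Andrade 6,154.92.
After rounding ($1): Orozco $2,150; Haddad $1,095; Andrade $6,155. Sum = $9,400.
No rounding difference to absorb.

Orozco: $2,150; Haddad: $1,095; Andrade: $6,155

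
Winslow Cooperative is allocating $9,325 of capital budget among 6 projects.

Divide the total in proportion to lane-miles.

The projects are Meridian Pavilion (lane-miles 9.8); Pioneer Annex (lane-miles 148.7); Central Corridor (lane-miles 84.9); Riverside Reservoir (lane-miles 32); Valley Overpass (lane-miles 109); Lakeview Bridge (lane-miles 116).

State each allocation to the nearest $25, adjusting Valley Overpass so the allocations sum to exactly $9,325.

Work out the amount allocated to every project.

Meridian Pavilion: $175 | Pioneer Annex: $2,775 | Central Corridor: $1,575 | Riverside Reservoir: $600 | Valley Overpass: $2,050 | Lakeview Bridge: $2,150

Combined lane-miles = 500.4.
Pro-rata amounts: Meridian Pavilion 9.8/500.4 × $9,325 = 182.62; Pioneer Annex 148.7/500.4 × $9,325 = 2,771.04; Central Corridor 84.9/500.4 × $9,325 = 1,582.12; Riverside Reservoir 32/500.4 × $9,325 = 596.32; Valley Overpass 109/500.4 × $9,325 = 2,031.23; Lakeview Bridge 116/500.4 × $9,325 = 2,161.67.
After rounding ($25): Meridian Pavilion $175; Pioneer Annex $2,775; Central Corridor $1,575; Riverside Reservoir $600; Valley Overpass $2,025; Lakeview Bridge $2,150. Sum = $9,300.
Difference $9,325 − $9,300 = +$25 applied to Valley Overpass: Valley Overpass becomes $2,050.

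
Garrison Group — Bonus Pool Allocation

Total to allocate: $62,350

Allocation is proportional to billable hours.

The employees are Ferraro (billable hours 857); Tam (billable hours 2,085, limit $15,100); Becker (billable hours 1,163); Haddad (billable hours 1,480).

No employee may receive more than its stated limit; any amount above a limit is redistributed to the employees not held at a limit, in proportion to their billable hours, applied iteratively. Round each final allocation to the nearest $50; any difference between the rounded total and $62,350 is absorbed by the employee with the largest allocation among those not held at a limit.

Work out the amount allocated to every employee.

Ferraro: $11,550 | Tam: $15,100 | Becker: $15,700 | Haddad: $20,000

Billable hours total: 5,585.
Pro-rata shares before constraints: Ferraro 9,567.40; Tam 23,276.59; Becker 12,983.54; Haddad 16,522.47.
Cap binds for Tam ($15,100); remaining pool $47,250 reallocated over remaining billable hours 3,500.
Redistributed shares: Ferraro 11,569.50 → $11,550; Becker 15,700.50 → $15,700; Haddad 19,980.00 → $20,000.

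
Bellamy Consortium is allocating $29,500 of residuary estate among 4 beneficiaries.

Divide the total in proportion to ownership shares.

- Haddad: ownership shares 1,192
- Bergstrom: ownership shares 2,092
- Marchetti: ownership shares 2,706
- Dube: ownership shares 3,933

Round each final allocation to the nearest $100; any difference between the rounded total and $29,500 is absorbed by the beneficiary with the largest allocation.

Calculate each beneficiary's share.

Combined ownership shares = 9,923.
Pro-rata amounts: Haddad 1,192/9,923 × $29,500 = 3,543.69; Bergstrom 2,092/9,923 × $29,500 = 6,219.29; Marchetti 2,706/9,923 × $29,500 = 8,044.64; Dube 3,933/9,923 × $29,500 = 11,692.38.
After rounding ($100): Haddad $3,500; Bergstrom $6,200; Marchetti $8,000; Dube $11,700. Sum = $29,400.
Difference $29,500 − $29,400 = +$100 applied to largest allocation (Dube): Dube becomes $11,800.

Haddad: $3,500 | Bergstrom: $6,200 | Marchetti: $8,000 | Dube: $11,800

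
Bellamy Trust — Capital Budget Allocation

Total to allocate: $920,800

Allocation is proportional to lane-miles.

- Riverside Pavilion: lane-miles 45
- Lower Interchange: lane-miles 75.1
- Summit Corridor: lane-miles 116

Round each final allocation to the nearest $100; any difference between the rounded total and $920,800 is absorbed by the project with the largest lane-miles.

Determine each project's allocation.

Sum of lane-miles: 45 + 75.1 + 116 = 236.1.
Raw shares: Riverside Pavilion 175,501.91; Lower Interchange 292,893.18; Summit Corridor 452,404.91.
After rounding ($100): Riverside Pavilion $175,500; Lower Interchange $292,900; Summit Corridor $452,400. Sum = $920,800.
No rounding difference to absorb.

Riverside Pavilion: $175,500 · Lower Interchange: $292,900 · Summit Corridor: $452,400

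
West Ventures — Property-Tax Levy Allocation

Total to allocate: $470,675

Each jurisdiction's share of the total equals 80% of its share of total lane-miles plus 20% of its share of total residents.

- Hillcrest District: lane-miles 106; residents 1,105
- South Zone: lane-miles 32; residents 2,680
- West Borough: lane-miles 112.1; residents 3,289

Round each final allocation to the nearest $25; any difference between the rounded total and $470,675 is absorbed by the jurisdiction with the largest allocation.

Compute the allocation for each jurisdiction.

Totals — lane-miles 250.1, residents 7,074.
Combined weights (80% lane-miles + 20% residents): Hillcrest District 0.3703; South Zone 0.1781; West Borough 0.4516.
Raw shares: Hillcrest District 174,293.56; South Zone 83,841.09; West Borough 212,540.35.
At nearest $25: Hillcrest District $174,300; South Zone $83,850; West Borough $212,550. Sum = $470,700.
Difference $470,675 − $470,700 = −$25 applied to largest allocation (West Borough): West Borough becomes $212,525.

Hillcrest District: $174,300 | South Zone: $83,850 | West Borough: $212,525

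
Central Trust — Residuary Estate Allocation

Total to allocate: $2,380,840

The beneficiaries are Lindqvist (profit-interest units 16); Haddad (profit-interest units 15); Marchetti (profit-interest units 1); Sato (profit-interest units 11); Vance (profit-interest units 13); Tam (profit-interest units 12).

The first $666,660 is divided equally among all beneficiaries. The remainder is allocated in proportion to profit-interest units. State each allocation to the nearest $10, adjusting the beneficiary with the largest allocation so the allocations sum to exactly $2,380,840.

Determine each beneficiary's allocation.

Lindqvist: $514,450; Haddad: $489,240; Marchetti: $136,320; Sato: $388,400; Vance: $438,820; Tam: $413,610

$666,660 shared equally gives $111,110 per beneficiary.
Remainder $1,714,180 by profit-interest units (total 68): Lindqvist 403,336.47 → $403,340; Haddad 378,127.94 → $378,130; Marchetti 25,208.53 → $25,210; Sato 277,293.82 → $277,290; Vance 327,710.88 → $327,710; Tam 302,502.35 → $302,500.
Totals: Lindqvist $111,110 + $403,340 = $514,450; Haddad $111,110 + $378,130 = $489,240; Marchetti $111,110 + $25,210 = $136,320; Sato $111,110 + $277,290 = $388,400; Vance $111,110 + $327,710 = $438,820; Tam $111,110 + $302,500 = $413,610.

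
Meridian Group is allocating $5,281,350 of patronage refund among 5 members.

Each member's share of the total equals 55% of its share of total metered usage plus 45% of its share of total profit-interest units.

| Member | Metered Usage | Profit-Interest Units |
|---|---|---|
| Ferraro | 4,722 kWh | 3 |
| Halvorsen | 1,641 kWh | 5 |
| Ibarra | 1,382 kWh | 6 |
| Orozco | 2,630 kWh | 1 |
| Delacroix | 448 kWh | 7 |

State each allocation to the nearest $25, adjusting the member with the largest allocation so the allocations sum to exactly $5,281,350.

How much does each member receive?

Ferraro: $1,591,425 · Halvorsen: $980,550 · Ibarra: $1,019,075 · Orozco: $813,875 · Delacroix: $876,425

Totals — metered usage 10,823, profit-interest units 22.
Blended shares (55% metered usage + 45% profit-interest units): Ferraro 0.3013; Halvorsen 0.1857; Ibarra 0.1930; Orozco 0.1541; Delacroix 0.1659.
Proportional shares: Ferraro 1,591,401.89; Halvorsen 980,559.62; Ibarra 1,019,075.24; Orozco 813,882.99; Delacroix 876,430.26.
After rounding ($25): Ferraro $1,591,400; Halvorsen $980,550; Ibarra $1,019,075; Orozco $813,875; Delacroix $876,425. Sum = $5,281,325.
Difference $5,281,350 − $5,281,325 = +$25 applied to largest allocation (Ferraro): Ferraro becomes $1,591,425.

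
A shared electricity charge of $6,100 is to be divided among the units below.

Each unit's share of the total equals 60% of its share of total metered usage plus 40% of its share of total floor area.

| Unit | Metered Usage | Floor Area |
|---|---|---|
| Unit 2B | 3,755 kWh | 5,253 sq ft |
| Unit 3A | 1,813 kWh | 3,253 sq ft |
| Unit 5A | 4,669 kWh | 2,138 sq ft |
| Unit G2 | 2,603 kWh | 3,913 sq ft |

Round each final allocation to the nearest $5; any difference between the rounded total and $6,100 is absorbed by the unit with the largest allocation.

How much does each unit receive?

Totals — metered usage 12,840, floor area 14,557.
Composite weights (60% metered usage + 40% floor area): Unit 2B 0.3198; Unit 3A 0.1741; Unit 5A 0.2769; Unit G2 0.2292.
Raw shares: Unit 2B 1,950.84; Unit 3A 1,062.05; Unit 5A 1,689.25; Unit G2 1,397.86.
After rounding ($5): Unit 2B $1,950; Unit 3A $1,060; Unit 5A $1,690; Unit G2 $1,400. Sum = $6,100.
Rounded total matches; no reconciliation needed.

Unit 2B: $1,950 · Unit 3A: $1,060 · Unit 5A: $1,690 · Unit G2: $1,400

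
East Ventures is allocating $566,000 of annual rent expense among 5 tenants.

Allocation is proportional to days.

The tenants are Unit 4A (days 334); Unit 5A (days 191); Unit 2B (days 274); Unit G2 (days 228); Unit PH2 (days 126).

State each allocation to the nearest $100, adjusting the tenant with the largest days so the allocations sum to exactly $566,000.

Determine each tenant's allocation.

Unit 4A: $163,900; Unit 5A: $93,800; Unit 2B: $134,500; Unit G2: $111,900; Unit PH2: $61,900

Total days = 334 + 191 + 274 + 228 + 126 = 1,153.
Proportional shares: Unit 4A 163,958.37; Unit 5A 93,760.62; Unit 2B 134,504.77; Unit G2 111,923.68; Unit PH2 61,852.56.
Rounded to nearest $100: Unit 4A $164,000; Unit 5A $93,800; Unit 2B $134,500; Unit G2 $111,900; Unit PH2 $61,900. Sum = $566,100.
Difference $566,000 − $566,100 = −$100 applied to largest days (Unit 4A): Unit 4A becomes $163,900.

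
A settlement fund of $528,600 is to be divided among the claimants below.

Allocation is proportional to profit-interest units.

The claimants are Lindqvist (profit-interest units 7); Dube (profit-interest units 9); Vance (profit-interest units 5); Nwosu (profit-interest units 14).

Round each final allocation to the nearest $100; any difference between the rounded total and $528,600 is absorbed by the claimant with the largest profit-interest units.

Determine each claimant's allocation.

Combined profit-interest units = 7 + 9 + 5 + 14 = 35.
Proportional shares: Lindqvist 105,720.00; Dube 135,925.71; Vance 75,514.29; Nwosu 211,440.00.
Rounded to nearest $100: Lindqvist $105,700; Dube $135,900; Vance $75,500; Nwosu $211,400. Sum = $528,500.
Difference $528,600 − $528,500 = +$100 applied to largest profit-interest units (Nwosu): Nwosu becomes $211,500.

Lindqvist: $105,700; Dube: $135,900; Vance: $75,500; Nwosu: $211,500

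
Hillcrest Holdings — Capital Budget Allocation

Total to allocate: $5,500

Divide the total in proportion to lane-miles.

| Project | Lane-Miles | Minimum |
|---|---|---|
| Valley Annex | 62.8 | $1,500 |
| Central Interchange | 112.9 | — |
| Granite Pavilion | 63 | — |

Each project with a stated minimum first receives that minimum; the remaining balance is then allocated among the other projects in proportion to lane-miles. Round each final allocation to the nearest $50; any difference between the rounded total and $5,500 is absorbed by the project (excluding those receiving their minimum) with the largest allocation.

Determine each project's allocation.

Valley Annex: $1,500; Central Interchange: $2,550; Granite Pavilion: $1,450

Fund the minimums — Valley Annex $1,500. Balance $4,000.
Balance split over remaining lane-miles 175.9: Central Interchange 2,567.37 → $2,550; Granite Pavilion 1,432.63 → $1,450.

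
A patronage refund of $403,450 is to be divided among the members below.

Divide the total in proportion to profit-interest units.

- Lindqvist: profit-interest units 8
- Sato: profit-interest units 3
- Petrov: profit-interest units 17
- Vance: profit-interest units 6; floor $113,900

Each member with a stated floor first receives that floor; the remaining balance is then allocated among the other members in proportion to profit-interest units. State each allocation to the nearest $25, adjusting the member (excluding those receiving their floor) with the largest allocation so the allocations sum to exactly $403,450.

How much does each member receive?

Minimums first: Vance $113,900. Balance $289,550.
Balance split over remaining profit-interest units 28: Lindqvist 82,728.57 → $82,725; Sato 31,023.21 → $31,025; Petrov 175,798.21 → $175,800.

Lindqvist: $82,725 | Sato: $31,025 | Petrov: $175,800 | Vance: $113,900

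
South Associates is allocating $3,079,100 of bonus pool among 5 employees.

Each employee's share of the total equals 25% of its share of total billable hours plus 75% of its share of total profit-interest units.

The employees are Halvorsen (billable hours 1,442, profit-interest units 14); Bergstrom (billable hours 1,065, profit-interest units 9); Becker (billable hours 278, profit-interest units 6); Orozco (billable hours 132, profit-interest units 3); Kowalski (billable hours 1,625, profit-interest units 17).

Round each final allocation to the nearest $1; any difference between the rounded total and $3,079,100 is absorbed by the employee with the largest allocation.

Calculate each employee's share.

Halvorsen: $904,196 · Bergstrom: $604,657 · Becker: $329,890 · Orozco: $163,759 · Kowalski: $1,076,598

Totals — billable hours 4,542, profit-interest units 49.
Composite weights (25% billable hours + 75% profit-interest units): Halvorsen 0.2937; Bergstrom 0.1964; Becker 0.1071; Orozco 0.0532; Kowalski 0.3496.
Pro-rata amounts: Halvorsen 904,196.30; Bergstrom 604,657.19; Becker 329,889.74; Orozco 163,758.51; Kowalski 1,076,598.26.
After rounding ($1): Halvorsen $904,196; Bergstrom $604,657; Becker $329,890; Orozco $163,759; Kowalski $1,076,598. Sum = $3,079,100.
Sum already equals the total — no adjustment.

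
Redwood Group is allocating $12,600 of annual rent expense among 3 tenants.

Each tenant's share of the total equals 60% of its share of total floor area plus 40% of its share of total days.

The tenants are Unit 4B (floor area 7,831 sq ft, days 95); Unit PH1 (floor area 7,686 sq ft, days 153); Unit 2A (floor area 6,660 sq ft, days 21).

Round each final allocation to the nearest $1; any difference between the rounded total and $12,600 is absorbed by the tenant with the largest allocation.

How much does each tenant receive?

Unit 4B: $4,449 | Unit PH1: $5,487 | Unit 2A: $2,664

Floor area total 22,177; days total 269.
Composite weights (60% floor area + 40% days): Unit 4B 0.3531; Unit PH1 0.4355; Unit 2A 0.2114.
Proportional shares: Unit 4B 4,449.46; Unit PH1 5,486.73; Unit 2A 2,663.81.
Rounded to nearest $1: Unit 4B $4,449; Unit PH1 $5,487; Unit 2A $2,664. Sum = $12,600.
Sum already equals the total — no adjustment.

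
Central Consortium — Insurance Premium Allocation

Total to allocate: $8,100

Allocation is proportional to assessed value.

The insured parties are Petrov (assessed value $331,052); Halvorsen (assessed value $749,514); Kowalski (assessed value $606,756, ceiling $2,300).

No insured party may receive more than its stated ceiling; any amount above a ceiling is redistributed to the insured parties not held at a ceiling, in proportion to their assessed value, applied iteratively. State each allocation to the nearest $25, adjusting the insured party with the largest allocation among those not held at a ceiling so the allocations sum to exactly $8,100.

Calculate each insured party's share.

Combined assessed value = 1,687,322.
Proportional shares (ignoring caps): Petrov 1,589.22; Halvorsen 3,598.05; Kowalski 2,912.74.
Cap binds for Kowalski ($2,300); remaining pool $5,800 reallocated over remaining assessed value 1,080,566.
Redistributed shares: Petrov 1,776.94 → $1,775; Halvorsen 4,023.06 → $4,025.

Petrov: $1,775 · Halvorsen: $4,025 · Kowalski: $2,300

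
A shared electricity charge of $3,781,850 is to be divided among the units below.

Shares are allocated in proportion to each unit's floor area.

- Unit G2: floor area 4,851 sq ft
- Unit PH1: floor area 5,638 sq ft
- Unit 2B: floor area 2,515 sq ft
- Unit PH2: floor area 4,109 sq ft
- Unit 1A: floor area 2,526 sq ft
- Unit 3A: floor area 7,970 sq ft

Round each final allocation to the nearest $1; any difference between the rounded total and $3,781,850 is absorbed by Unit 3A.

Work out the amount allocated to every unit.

Total floor area = 27,609.
Unrounded shares: Unit G2 4,851/27,609 × $3,781,850 = 664,484.56; Unit PH1 5,638/27,609 × $3,781,850 = 772,286.95; Unit 2B 2,515/27,609 × $3,781,850 = 344,501.89; Unit PH2 4,109/27,609 × $3,781,850 = 562,846.23; Unit 1A 2,526/27,609 × $3,781,850 = 346,008.66; Unit 3A 7,970/27,609 × $3,781,850 = 1,091,721.70.
Rounded to nearest $1: Unit G2 $664,485; Unit PH1 $772,287; Unit 2B $344,502; Unit PH2 $562,846; Unit 1A $346,009; Unit 3A $1,091,722. Sum = $3,781,851.
Difference $3,781,850 − $3,781,851 = −$1 applied to Unit 3A: Unit 3A becomes $1,091,721.

Unit G2: $664,485 | Unit PH1: $772,287 | Unit 2B: $344,502 | Unit PH2: $562,846 | Unit 1A: $346,009 | Unit 3A: $1,091,721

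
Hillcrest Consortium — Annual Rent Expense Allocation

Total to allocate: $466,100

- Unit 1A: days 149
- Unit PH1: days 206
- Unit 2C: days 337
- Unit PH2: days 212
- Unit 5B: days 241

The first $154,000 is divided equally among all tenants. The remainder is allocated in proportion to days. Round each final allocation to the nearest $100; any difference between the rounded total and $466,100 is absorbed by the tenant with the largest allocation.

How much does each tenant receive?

First tranche $154,000 split equally: $30,800 each.
Remainder $312,100 by days (total 1,145): Unit 1A 40,613.89 → $40,600; Unit PH1 56,150.74 → $56,200; Unit 2C 91,858.25 → $91,900; Unit PH2 57,786.20 → $57,800; Unit 5B 65,690.92 → $65,700.
Rounding difference −$100 on remainder applied to Unit 2C.
Totals: Unit 1A $30,800 + $40,600 = $71,400; Unit PH1 $30,800 + $56,200 = $87,000; Unit 2C $30,800 + $91,800 = $122,600; Unit PH2 $30,800 + $57,800 = $88,600; Unit 5B $30,800 + $65,700 = $96,500.

Unit 1A: $71,400; Unit PH1: $87,000; Unit 2C: $122,600; Unit PH2: $88,600; Unit 5B: $96,500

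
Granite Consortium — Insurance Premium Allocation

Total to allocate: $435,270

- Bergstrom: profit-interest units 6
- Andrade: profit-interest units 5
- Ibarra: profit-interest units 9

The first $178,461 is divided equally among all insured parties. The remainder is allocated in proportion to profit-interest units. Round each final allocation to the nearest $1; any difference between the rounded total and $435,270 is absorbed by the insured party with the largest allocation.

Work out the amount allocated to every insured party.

Bergstrom: $136,530 | Andrade: $123,689 | Ibarra: $175,051

First tranche $178,461 split equally: $59,487 each.
Remainder $256,809 by profit-interest units (total 20): Bergstrom 77,042.70 → $77,043; Andrade 64,202.25 → $64,202; Ibarra 115,564.05 → $115,564.
Totals: Bergstrom $59,487 + $77,043 = $136,530; Andrade $59,487 + $64,202 = $123,689; Ibarra $59,487 + $115,564 = $175,051.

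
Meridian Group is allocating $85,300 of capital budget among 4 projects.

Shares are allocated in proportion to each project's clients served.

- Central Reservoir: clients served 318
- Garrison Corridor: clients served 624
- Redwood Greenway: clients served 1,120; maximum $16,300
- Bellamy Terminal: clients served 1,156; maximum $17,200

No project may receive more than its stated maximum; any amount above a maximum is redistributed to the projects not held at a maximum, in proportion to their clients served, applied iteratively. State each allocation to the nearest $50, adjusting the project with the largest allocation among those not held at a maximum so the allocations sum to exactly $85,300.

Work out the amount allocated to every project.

Central Reservoir: $17,500 · Garrison Corridor: $34,300 · Redwood Greenway: $16,300 · Bellamy Terminal: $17,200

Sum of clients served: 3,218.
Proportional shares (ignoring caps): Central Reservoir 8,429.27; Garrison Corridor 16,540.46; Redwood Greenway 29,688.00; Bellamy Terminal 30,642.26.
Held at cap: Redwood Greenway ($16,300), Bellamy Terminal ($17,200); balance $51,800 reallocated over remaining clients served 942.
Redistributed shares: Central Reservoir 17,486.62 → $17,500; Garrison Corridor 34,313.38 → $34,300.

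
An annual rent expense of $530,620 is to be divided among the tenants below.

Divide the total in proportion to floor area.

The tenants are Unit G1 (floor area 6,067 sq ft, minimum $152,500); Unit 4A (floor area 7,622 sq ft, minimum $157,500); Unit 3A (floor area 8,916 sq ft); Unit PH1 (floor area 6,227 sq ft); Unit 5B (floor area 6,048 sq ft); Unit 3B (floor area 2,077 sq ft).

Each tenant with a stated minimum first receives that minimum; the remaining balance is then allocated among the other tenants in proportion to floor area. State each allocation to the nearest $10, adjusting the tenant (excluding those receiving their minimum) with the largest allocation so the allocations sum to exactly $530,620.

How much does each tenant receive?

Unit G1: $152,500; Unit 4A: $157,500; Unit 3A: $84,540; Unit PH1: $59,040; Unit 5B: $57,350; Unit 3B: $19,690

Guaranteed amounts: Unit G1 $152,500; Unit 4A $157,500. Residual $220,620.
Residual split over remaining floor area 23,268: Unit 3A 84,538.76 → $84,540; Unit PH1 59,042.49 → $59,040; Unit 5B 57,345.27 → $57,350; Unit 3B 19,693.47 → $19,690.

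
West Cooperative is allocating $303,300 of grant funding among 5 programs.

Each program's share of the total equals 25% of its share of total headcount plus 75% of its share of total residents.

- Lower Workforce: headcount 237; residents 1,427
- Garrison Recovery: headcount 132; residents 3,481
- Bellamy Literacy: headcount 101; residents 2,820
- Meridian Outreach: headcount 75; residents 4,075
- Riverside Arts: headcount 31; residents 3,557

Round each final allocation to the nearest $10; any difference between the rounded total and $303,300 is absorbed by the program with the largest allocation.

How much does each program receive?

Lower Workforce: $52,330 · Garrison Recovery: $68,930 · Bellamy Literacy: $55,060 · Meridian Outreach: $70,220 · Riverside Arts: $56,760

Totals — headcount 576, residents 15,360.
Composite weights (25% headcount + 75% residents): Lower Workforce 0.1725; Garrison Recovery 0.2273; Bellamy Literacy 0.1815; Meridian Outreach 0.2315; Riverside Arts 0.1871.
Pro-rata amounts: Lower Workforce 52,332.08; Garrison Recovery 68,928.68; Bellamy Literacy 55,058.69; Meridian Outreach 70,222.05; Riverside Arts 56,758.50.
After rounding ($10): Lower Workforce $52,330; Garrison Recovery $68,930; Bellamy Literacy $55,060; Meridian Outreach $70,220; Riverside Arts $56,760. Sum = $303,300.
Rounded total matches; no reconciliation needed.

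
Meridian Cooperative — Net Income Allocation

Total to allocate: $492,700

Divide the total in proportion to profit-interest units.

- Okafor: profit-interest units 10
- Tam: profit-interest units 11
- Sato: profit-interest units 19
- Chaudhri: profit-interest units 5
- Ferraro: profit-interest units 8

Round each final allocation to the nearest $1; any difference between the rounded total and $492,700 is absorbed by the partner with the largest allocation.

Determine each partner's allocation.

Okafor: $92,962 · Tam: $102,258 · Sato: $176,629 · Chaudhri: $46,481 · Ferraro: $74,370

Sum of profit-interest units: 53.
Raw shares: Okafor 10/53 × $492,700 = 92,962.26; Tam 11/53 × $492,700 = 102,258.49; Sato 19/53 × $492,700 = 176,628.30; Chaudhri 5/53 × $492,700 = 46,481.13; Ferraro 8/53 × $492,700 = 74,369.81.
After rounding ($1): Okafor $92,962; Tam $102,258; Sato $176,628; Chaudhri $46,481; Ferraro $74,370. Sum = $492,699.
Difference $492,700 − $492,699 = +$1 applied to largest allocation (Sato): Sato becomes $176,629.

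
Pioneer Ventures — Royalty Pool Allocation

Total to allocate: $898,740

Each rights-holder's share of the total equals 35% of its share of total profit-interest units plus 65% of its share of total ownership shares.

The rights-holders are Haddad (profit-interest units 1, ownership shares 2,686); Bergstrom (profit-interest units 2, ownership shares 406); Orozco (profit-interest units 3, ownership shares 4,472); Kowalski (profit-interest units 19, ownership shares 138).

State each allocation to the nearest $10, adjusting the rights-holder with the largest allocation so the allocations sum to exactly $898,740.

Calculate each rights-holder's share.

Profit-interest units total 25; ownership shares total 7,702.
Blended shares (35% profit-interest units + 65% ownership shares): Haddad 0.2407; Bergstrom 0.0623; Orozco 0.4194; Kowalski 0.2776.
Pro-rata amounts: Haddad 216,309.98; Bergstrom 55,958.99; Orozco 376,939.16; Kowalski 249,531.86.
At nearest $10: Haddad $216,310; Bergstrom $55,960; Orozco $376,940; Kowalski $249,530. Sum = $898,740.
No rounding difference to absorb.

Haddad: $216,310 | Bergstrom: $55,960 | Orozco: $376,940 | Kowalski: $249,530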